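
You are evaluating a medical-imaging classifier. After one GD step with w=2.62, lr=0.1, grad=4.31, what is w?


w_new = w - α·∇
= 2.62 - 0.1·4.31
= 2.62 - 0.431
= 2.189

2.189


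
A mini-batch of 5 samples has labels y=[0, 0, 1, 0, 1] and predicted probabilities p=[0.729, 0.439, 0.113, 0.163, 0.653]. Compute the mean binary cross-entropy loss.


L[0] = -ln(1-0.729) = -ln(0.271) = 1.3056
L[1] = -ln(1-0.439) = -ln(0.561) = 0.578
L[2] = -ln(0.113) = 2.1804
L[3] = -ln(1-0.163) = -ln(0.837) = 0.1779
L[4] = -ln(0.653) = 0.4262
mean = (1.3056 + 0.578 + 2.1804 + 0.1779 + 0.4262)/5 = 0.9336

0.9336


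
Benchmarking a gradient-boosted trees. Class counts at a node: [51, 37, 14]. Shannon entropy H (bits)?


Probabilities: [51/102, 37/102, 14/102] ≈ [0.5, 0.3627, 0.1373]
H = -((51/102)·log₂(51/102) + (37/102)·log₂(37/102) + (14/102)·log₂(14/102))
  = 1.4239 bits

1.4239 bits


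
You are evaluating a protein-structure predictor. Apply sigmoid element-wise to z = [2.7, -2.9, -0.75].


σ(2.7) = 1/(1+e^-2.7) = 0.937
σ(-2.9) = 1/(1+e^2.9) = 0.0522
σ(-0.75) = 1/(1+e^0.75) = 0.3208
result = [0.937, 0.0522, 0.3208]

[0.937, 0.0522, 0.3208]


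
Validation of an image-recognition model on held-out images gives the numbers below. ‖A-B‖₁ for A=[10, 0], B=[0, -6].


d = |10-0| + |0+ 6|
  = 10 + 6
  = 16

16


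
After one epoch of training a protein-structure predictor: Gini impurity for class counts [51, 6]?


Probabilities: [51/57, 6/57] ≈ [0.8947, 0.1053]
Σpᵢ² = (2601 + 36)/57² = 2637/3249
Gini = 1 - Σpᵢ² = 1 - 2637/3249 = 0.1884

0.1884


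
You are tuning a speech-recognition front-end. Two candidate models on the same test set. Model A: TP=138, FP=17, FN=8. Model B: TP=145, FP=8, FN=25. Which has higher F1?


Model A: P=138/155=0.8903, R=138/146=0.9452, F1=2PR/(P+R)=2TP/(2TP+FP+FN)=276/301=0.9169
Model B: P=145/153=0.9477, R=145/170=0.8529, F1=2PR/(P+R)=2TP/(2TP+FP+FN)=290/323=0.8978
0.9169 > 0.8978 → Model A

Model A


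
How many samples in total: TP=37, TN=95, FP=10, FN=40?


Total = TP + TN + FP + FN
= 37 + 95 + 10 + 40
= 182
(Predicted positive: 47, predicted negative: 135)

182


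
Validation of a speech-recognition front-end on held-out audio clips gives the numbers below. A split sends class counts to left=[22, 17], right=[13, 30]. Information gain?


Parent = [35, 47], H_parent = 0.9845
H_left = 0.9881 (n=39), H_right = 0.8841 (n=43)
H_children = (39/82)·0.9881 + (43/82)·0.8841 = 0.9336
IG = 0.9845 - 0.9336 = 0.0509

0.0509


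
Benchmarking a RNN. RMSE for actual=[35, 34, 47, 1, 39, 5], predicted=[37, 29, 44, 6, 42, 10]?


MSE = 97/6 = 16.1667
RMSE = √(97/6) = 4.0208

4.0208


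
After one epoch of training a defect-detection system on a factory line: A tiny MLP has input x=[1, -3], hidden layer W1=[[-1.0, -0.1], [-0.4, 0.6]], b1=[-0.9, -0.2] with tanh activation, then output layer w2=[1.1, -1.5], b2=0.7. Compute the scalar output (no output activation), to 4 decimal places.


z1[0] = (-1.0)·(1) + (-0.1)·(-3) - 0.9 = -1.6
z1[1] = (-0.4)·(1) + (0.6)·(-3) - 0.2 = -2.4
h = tanh(z1) = [-0.9217, -0.9837]
output = (1.1)·(-0.9217) + (-1.5)·(-0.9837) + 0.7 = 1.1617

1.1617


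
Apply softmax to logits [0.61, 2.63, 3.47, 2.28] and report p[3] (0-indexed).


Exponentials: e^0.61=1.8404, e^2.63=13.8738, e^3.47=32.1367, e^2.28=9.7767
Sum = 57.6276
Softmax = [0.0319, 0.2407, 0.5577, 0.1697]
p[3] = 9.7767/57.6276 = 0.1697

0.1697


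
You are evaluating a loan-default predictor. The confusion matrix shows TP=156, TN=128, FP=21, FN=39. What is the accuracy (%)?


Accuracy = (TP+TN)/(TP+TN+FP+FN)
= (156+128)/(344)
= 284/344 = 82.56%

82.56%


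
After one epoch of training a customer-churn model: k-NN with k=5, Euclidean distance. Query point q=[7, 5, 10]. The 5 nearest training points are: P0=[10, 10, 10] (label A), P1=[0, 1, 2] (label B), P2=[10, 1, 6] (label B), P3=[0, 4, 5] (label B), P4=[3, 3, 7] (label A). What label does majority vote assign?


d(q,P0) = 5.831  (label A)
d(q,P1) = 11.3578  (label B)
d(q,P2) = 6.4031  (label B)
d(q,P3) = 8.6603  (label B)
d(q,P4) = 5.3852  (label A)
Votes: A=2, B=3
Majority → B

B


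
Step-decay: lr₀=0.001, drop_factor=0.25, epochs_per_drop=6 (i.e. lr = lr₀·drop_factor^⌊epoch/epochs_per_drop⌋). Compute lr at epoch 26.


n_drops = ⌊26/6⌋ = 4
lr = 0.001·0.25^4 = 0.001·0.00390625 = 0.00000390625

0.00000390625


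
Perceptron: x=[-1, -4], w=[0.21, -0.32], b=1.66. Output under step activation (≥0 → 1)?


z = (-1)·(0.21) + (-4)·(-0.32) + 1.66
  = 2.73
step(z) = 1 (z≥0)

1


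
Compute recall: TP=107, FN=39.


Recall = TP/(TP+FN)
= 107/(107+39)
= 107/146 = 73.29%

73.29%


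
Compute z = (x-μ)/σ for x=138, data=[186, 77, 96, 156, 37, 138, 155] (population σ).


μ = 120.7143, σ = 48.5672
z = (138 - 120.7143)/48.5672 = 0.3559

0.3559


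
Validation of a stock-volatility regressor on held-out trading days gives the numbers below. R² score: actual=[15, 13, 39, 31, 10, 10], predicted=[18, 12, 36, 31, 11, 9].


ȳ = 19.6667
SS_res = Σ(y-ŷ)² = 21
SS_tot = Σ(y-ȳ)² = 755.33
R² = 1 - SS_res/SS_tot = 1 - 0.0278 = 0.9722

0.9722


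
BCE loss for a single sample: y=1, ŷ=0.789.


BCE = -[y·ln(p) + (1-y)·ln(1-p)]
= -1·ln(0.789) - 0
= -ln(0.789) = 0.237

0.237


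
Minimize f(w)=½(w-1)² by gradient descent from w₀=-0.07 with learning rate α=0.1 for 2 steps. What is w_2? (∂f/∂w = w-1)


step 1: grad = -0.07-1 = -1.07; w = -0.07 - 0.1·(-1.07) = 0.037
step 2: grad = 0.037-1 = -0.963; w = 0.037 - 0.1·(-0.963) = 0.1333

0.1333


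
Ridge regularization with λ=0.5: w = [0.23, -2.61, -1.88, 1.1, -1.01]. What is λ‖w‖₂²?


‖w‖₂² = (0.23)² + (-2.61)² + (-1.88)² + (1.1)² + (-1.01)²
     = 0.0529 + 6.8121 + 3.5344 + 1.21 + 1.0201
     = 12.6295
λ·‖w‖₂² = 0.5·12.6295 = 6.31475

6.31475


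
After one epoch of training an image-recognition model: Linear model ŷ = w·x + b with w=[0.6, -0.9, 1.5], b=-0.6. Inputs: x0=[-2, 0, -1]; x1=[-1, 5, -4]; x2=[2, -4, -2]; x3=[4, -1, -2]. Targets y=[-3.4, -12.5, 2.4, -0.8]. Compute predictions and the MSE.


ŷ0 = (0.6)·(-2) + (-0.9)·(0) + (1.5)·(-1) - 0.6 = -3.3
ŷ1 = (0.6)·(-1) + (-0.9)·(5) + (1.5)·(-4) - 0.6 = -11.7
ŷ2 = (0.6)·(2) + (-0.9)·(-4) + (1.5)·(-2) - 0.6 = 1.2
ŷ3 = (0.6)·(4) + (-0.9)·(-1) + (1.5)·(-2) - 0.6 = -0.3
errors² = [0.01, 0.64, 1.44, 0.25]
MSE = 2.3400/4 = 0.585

0.585


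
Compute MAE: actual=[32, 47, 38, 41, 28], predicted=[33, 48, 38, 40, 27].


Absolute errors: |32-33|=1, |47-48|=1, |38-38|=0, |41-40|=1, |28-27|=1
Sum = 4
MAE = 4/5 = 4/5

4/5


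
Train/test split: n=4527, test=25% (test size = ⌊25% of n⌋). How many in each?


Test = ⌊4527·25/100⌋ = 1131
Train = 4527 - 1131 = 3396

Train: 3396, Test: 1131


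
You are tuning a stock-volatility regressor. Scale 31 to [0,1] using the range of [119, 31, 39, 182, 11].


min=11, max=182
(31-11)/(182-11) = 20/171 = 0.117

0.117


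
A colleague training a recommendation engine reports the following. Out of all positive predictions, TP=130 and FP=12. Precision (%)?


Precision = TP/(TP+FP)
= 130/(130+12)
= 130/142 = 91.55%

91.55%


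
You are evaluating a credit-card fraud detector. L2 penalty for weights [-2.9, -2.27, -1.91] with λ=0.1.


‖w‖₂² = (-2.9)² + (-2.27)² + (-1.91)²
     = 8.41 + 5.1529 + 3.6481
     = 17.211
λ·‖w‖₂² = 0.1·17.211 = 1.7211

1.7211


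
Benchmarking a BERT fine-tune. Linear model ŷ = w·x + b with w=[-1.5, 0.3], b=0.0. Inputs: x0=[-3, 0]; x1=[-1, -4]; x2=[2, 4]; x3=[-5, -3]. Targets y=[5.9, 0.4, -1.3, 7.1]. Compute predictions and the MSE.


ŷ0 = (-1.5)·(-3) + (0.3)·(0) + 0.0 = 4.5
ŷ1 = (-1.5)·(-1) + (0.3)·(-4) + 0.0 = 0.3
ŷ2 = (-1.5)·(2) + (0.3)·(4) + 0.0 = -1.8
ŷ3 = (-1.5)·(-5) + (0.3)·(-3) + 0.0 = 6.6
errors² = [1.96, 0.01, 0.25, 0.25]
MSE = 2.4700/4 = 0.6175

0.6175


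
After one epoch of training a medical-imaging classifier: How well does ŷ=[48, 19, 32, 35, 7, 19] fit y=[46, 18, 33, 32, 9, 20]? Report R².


ȳ = 26.3333
SS_res = Σ(y-ŷ)² = 20
SS_tot = Σ(y-ȳ)² = 873.33
R² = 1 - SS_res/SS_tot = 1 - 0.0229 = 0.9771

0.9771


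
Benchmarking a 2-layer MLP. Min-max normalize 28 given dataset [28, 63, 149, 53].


min=28, max=149
(28-28)/(149-28) = 0/121 = 0.0

0.0


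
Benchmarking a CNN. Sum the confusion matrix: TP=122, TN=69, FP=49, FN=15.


Total = TP + TN + FP + FN
= 122 + 69 + 49 + 15
= 255
(Predicted positive: 171, predicted negative: 84)

255


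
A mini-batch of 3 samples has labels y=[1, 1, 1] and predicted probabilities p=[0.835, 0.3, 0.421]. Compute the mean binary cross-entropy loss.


L[0] = -ln(0.835) = 0.1803
L[1] = -ln(0.3) = 1.204
L[2] = -ln(0.421) = 0.8651
mean = (0.1803 + 1.204 + 0.8651)/3 = 0.7498

0.7498


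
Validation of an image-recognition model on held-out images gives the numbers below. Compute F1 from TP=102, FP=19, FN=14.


Precision = 102/121 = 0.843
Recall = 102/116 = 0.8793
F1 = 2·P·R/(P+R) = 2·TP/(2·TP+FP+FN) = 204/(204+19+14) = 204/237 = 0.8608

0.8608


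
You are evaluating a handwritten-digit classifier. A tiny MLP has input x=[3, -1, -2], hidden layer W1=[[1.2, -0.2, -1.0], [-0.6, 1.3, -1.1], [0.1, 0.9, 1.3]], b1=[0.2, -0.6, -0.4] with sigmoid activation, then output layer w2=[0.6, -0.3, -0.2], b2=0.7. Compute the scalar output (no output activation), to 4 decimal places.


z1[0] = (1.2)·(3) + (-0.2)·(-1) + (-1.0)·(-2) + 0.2 = 6.0
z1[1] = (-0.6)·(3) + (1.3)·(-1) + (-1.1)·(-2) - 0.6 = -1.5
z1[2] = (0.1)·(3) + (0.9)·(-1) + (1.3)·(-2) - 0.4 = -3.6
h = sigmoid(z1) = [0.9975, 0.1824, 0.0266]
output = (0.6)·(0.9975) + (-0.3)·(0.1824) + (-0.2)·(0.0266) + 0.7 = 1.2385

1.2385


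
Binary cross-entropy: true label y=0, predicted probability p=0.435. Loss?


BCE = -[y·ln(p) + (1-y)·ln(1-p)]
= -0 - 1·ln(1-0.435)
= -ln(0.565) = 0.5709

0.5709


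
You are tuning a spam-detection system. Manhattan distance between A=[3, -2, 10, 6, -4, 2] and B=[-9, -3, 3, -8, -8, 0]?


d = |3+ 9| + |-2+ 3| + |10-3| + |6+ 8| + |-4+ 8| + |2-0|
  = 12 + 1 + 7 + 14 + 4 + 2
  = 40

40


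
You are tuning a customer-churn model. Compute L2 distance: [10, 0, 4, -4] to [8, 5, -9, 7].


d = √((10-8)² + (0-5)² + (4+ 9)² + (-4-7)²)
  = √(4 + 25 + 169 + 121)
  = √319 = 17.8606

17.8606


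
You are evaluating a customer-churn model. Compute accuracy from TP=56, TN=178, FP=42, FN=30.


Accuracy = (TP+TN)/(TP+TN+FP+FN)
= (56+178)/(306)
= 234/306 = 76.47%

76.47%


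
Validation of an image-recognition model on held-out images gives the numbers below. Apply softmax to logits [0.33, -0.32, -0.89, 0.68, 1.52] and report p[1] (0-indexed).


Exponentials: e^0.33=1.391, e^-0.32=0.7261, e^-0.89=0.4107, e^0.68=1.9739, e^1.52=4.5722
Sum = 9.0739
Softmax = [0.1533, 0.08, 0.0453, 0.2175, 0.5039]
p[1] = 0.7261/9.0739 = 0.08

0.08


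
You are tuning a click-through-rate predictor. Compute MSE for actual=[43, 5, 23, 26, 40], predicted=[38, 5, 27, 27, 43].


Squared errors: (43-38)²=25, (5-5)²=0, (23-27)²=16, (26-27)²=1, (40-43)²=9
Sum = 51
MSE = 51/5 = 51/5

51/5


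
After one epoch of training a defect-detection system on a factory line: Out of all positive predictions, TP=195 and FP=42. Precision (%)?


Precision = TP/(TP+FP)
= 195/(195+42)
= 195/237 = 82.28%

82.28%


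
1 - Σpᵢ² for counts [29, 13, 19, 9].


Probabilities: [29/70, 13/70, 19/70, 9/70] ≈ [0.4143, 0.1857, 0.2714, 0.1286]
Σpᵢ² = (841 + 169 + 361 + 81)/70² = 1452/4900
Gini = 1 - Σpᵢ² = 1 - 1452/4900 = 0.7037

0.7037


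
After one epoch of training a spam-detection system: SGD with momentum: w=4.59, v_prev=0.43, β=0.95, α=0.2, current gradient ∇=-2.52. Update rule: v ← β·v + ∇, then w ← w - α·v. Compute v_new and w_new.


v_new = 0.95·0.43 - 2.52 = 0.4085 - 2.52 = -2.1115
w_new = 4.59 - 0.2·-2.1115 = 4.59 + 0.4223 = 5.0123

v_new=-2.1115, w_new=5.0123


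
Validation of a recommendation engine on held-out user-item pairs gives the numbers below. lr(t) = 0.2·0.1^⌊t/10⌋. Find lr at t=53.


n_drops = ⌊53/10⌋ = 5
lr = 0.2·0.1^5 = 0.2·0.00001 = 0.000002

0.000002


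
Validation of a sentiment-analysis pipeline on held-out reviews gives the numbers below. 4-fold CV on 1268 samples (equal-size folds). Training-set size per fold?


Fold size = 1268/4 = 317
Training per fold = 1268 - 317 = 951

951


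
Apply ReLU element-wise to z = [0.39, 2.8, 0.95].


ReLU(0.39) = max(0, 0.39) = 0.39
ReLU(2.8) = max(0, 2.8) = 2.8
ReLU(0.95) = max(0, 0.95) = 0.95
result = [0.39, 2.8, 0.95]

[0.39, 2.8, 0.95]


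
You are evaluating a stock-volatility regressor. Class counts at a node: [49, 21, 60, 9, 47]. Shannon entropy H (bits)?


Probabilities: [49/186, 21/186, 60/186, 9/186, 47/186] ≈ [0.2634, 0.1129, 0.3226, 0.0484, 0.2527]
H = -((49/186)·log₂(49/186) + (21/186)·log₂(21/186) + (60/186)·log₂(60/186) + (9/186)·log₂(9/186) + (47/186)·log₂(47/186))
  = 2.1017 bits

2.1017 bits


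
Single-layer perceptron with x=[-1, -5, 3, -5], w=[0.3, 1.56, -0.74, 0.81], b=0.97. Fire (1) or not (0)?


z = (-1)·(0.3) + (-5)·(1.56) + (3)·(-0.74) + (-5)·(0.81) + 0.97
  = -13.4
step(z) = 0 (z<0)

0


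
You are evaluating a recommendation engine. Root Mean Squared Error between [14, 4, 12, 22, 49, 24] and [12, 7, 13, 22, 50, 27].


MSE = 24/6 = 4
RMSE = √(24/6) = 2.0

2.0


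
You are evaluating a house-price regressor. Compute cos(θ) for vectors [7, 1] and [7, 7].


A·B = 7·7 + 1·7 = 56
‖A‖ = √50 = 7.0711, ‖B‖ = √98 = 9.8995
cos = 56/(√50·√98) = 56/√4900 = 0.8

0.8


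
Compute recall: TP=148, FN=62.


Recall = TP/(TP+FN)
= 148/(148+62)
= 148/210 = 70.48%

70.48%


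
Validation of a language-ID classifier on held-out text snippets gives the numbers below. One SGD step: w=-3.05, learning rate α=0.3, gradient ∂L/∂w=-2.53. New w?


w_new = w - α·∇
= -3.05 - 0.3·-2.53
= -3.05 + 0.759
= -2.291

-2.291


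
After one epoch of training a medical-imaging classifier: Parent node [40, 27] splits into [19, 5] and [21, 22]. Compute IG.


Parent = [40, 27], H_parent = 0.9727
H_left = 0.7383 (n=24), H_right = 0.9996 (n=43)
H_children = (24/67)·0.7383 + (43/67)·0.9996 = 0.906
IG = 0.9727 - 0.906 = 0.0667

0.0667


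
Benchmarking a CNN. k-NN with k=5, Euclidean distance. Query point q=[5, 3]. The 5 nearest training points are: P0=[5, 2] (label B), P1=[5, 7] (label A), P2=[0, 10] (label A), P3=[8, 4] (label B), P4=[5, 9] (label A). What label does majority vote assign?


d(q,P0) = 1.0  (label B)
d(q,P1) = 4.0  (label A)
d(q,P2) = 8.6023  (label A)
d(q,P3) = 3.1623  (label B)
d(q,P4) = 6.0  (label A)
Votes: A=3, B=2
Majority → A

A


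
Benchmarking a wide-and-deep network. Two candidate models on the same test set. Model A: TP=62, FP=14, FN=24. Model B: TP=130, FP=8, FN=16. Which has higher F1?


Model A: P=62/76=0.8158, R=62/86=0.7209, F1=2PR/(P+R)=2TP/(2TP+FP+FN)=124/162=0.7654
Model B: P=130/138=0.942, R=130/146=0.8904, F1=2PR/(P+R)=2TP/(2TP+FP+FN)=260/284=0.9155
0.7654 < 0.9155 → Model B

Model B


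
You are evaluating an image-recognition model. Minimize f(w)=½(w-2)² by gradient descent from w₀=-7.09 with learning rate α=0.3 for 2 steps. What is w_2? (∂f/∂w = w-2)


step 1: grad = -7.09-2 = -9.09; w = -7.09 - 0.3·(-9.09) = -4.363
step 2: grad = -4.363-2 = -6.363; w = -4.363 - 0.3·(-6.363) = -2.4541

-2.4541


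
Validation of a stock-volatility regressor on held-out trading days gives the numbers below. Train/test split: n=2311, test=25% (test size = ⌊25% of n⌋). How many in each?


Test = ⌊2311·25/100⌋ = 577
Train = 2311 - 577 = 1734

Train: 1734, Test: 577


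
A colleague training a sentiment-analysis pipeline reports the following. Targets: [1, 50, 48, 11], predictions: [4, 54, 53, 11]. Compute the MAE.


Absolute errors: |1-4|=3, |50-54|=4, |48-53|=5, |11-11|=0
Sum = 12
MAE = 12/4 = 3

3


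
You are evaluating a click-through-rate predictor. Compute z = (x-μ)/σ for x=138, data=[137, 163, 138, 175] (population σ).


μ = 153.25, σ = 16.3153
z = (138 - 153.25)/16.3153 = -0.9347

-0.9347


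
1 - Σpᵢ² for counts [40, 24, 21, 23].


Probabilities: [40/108, 24/108, 21/108, 23/108] ≈ [0.3704, 0.2222, 0.1944, 0.213]
Σpᵢ² = (1600 + 576 + 441 + 529)/108² = 3146/11664
Gini = 1 - Σpᵢ² = 1 - 3146/11664 = 0.7303

0.7303


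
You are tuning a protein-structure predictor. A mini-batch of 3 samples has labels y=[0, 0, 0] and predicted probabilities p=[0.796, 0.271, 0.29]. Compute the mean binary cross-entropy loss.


L[0] = -ln(1-0.796) = -ln(0.204) = 1.5896
L[1] = -ln(1-0.271) = -ln(0.729) = 0.3161
L[2] = -ln(1-0.29) = -ln(0.71) = 0.3425
mean = (1.5896 + 0.3161 + 0.3425)/3 = 0.7494

0.7494


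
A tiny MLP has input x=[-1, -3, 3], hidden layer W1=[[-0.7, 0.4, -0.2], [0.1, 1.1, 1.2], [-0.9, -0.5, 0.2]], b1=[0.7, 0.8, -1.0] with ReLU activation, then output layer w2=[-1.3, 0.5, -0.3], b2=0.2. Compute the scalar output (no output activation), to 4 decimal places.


z1[0] = (-0.7)·(-1) + (0.4)·(-3) + (-0.2)·(3) + 0.7 = -0.4
z1[1] = (0.1)·(-1) + (1.1)·(-3) + (1.2)·(3) + 0.8 = 1.0
z1[2] = (-0.9)·(-1) + (-0.5)·(-3) + (0.2)·(3) - 1.0 = 2.0
h = ReLU(z1) = [0.0, 1.0, 2.0]
output = (-1.3)·(0.0) + (0.5)·(1.0) + (-0.3)·(2.0) + 0.2 = 0.1

0.1


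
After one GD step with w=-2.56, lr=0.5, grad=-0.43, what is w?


w_new = w - α·∇
= -2.56 - 0.5·-0.43
= -2.56 + 0.215
= -2.345

-2.345


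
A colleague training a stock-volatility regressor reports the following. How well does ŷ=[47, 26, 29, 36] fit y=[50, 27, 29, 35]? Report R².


ȳ = 35.25
SS_res = Σ(y-ŷ)² = 11
SS_tot = Σ(y-ȳ)² = 324.75
R² = 1 - SS_res/SS_tot = 1 - 0.0339 = 0.9661

0.9661


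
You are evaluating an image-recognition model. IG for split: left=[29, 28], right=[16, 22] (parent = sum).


Parent = [45, 50], H_parent = 0.998
H_left = 0.9998 (n=57), H_right = 0.9819 (n=38)
H_children = (57/95)·0.9998 + (38/95)·0.9819 = 0.9926
IG = 0.998 - 0.9926 = 0.0054

0.0054


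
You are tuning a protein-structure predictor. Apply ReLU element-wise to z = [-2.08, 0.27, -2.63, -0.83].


ReLU(-2.08) = max(0, -2.08) = 0.0
ReLU(0.27) = max(0, 0.27) = 0.27
ReLU(-2.63) = max(0, -2.63) = 0.0
ReLU(-0.83) = max(0, -0.83) = 0.0
result = [0.0, 0.27, 0.0, 0.0]

[0.0, 0.27, 0.0, 0.0]


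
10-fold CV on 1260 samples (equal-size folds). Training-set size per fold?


Fold size = 1260/10 = 126
Training per fold = 1260 - 126 = 1134

1134


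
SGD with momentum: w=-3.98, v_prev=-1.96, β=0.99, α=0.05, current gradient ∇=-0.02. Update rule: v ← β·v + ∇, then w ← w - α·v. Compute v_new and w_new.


v_new = 0.99·-1.96 - 0.02 = -1.9404 - 0.02 = -1.9604
w_new = -3.98 - 0.05·-1.9604 = -3.98 + 0.09802 = -3.88198

v_new=-1.9604, w_new=-3.88198


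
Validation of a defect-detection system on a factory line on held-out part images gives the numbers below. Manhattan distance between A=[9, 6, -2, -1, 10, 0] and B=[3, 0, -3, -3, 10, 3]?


d = |9-3| + |6-0| + |-2+ 3| + |-1+ 3| + |10-10| + |0-3|
  = 6 + 6 + 1 + 2 + 0 + 3
  = 18

18


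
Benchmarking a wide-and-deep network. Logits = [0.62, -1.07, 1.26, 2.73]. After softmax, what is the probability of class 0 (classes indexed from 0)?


Exponentials: e^0.62=1.8589, e^-1.07=0.343, e^1.26=3.5254, e^2.73=15.3329
Sum = 21.0602
Softmax = [0.0883, 0.0163, 0.1674, 0.728]
p[0] = 1.8589/21.0602 = 0.0883

0.0883


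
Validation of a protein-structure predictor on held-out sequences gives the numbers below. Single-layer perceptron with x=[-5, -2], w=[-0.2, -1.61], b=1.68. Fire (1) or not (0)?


z = (-5)·(-0.2) + (-2)·(-1.61) + 1.68
  = 5.9
step(z) = 1 (z≥0)

1


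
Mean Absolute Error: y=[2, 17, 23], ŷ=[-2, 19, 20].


Absolute errors: |2+ 2|=4, |17-19|=2, |23-20|=3
Sum = 9
MAE = 9/3 = 3

3


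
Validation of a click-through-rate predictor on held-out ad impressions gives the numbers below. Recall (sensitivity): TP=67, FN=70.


Recall = TP/(TP+FN)
= 67/(67+70)
= 67/137 = 48.91%

48.91%


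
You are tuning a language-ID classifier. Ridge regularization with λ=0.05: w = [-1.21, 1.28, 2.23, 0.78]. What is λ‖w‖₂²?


‖w‖₂² = (-1.21)² + (1.28)² + (2.23)² + (0.78)²
     = 1.4641 + 1.6384 + 4.9729 + 0.6084
     = 8.6838
λ·‖w‖₂² = 0.05·8.6838 = 0.43419

0.43419


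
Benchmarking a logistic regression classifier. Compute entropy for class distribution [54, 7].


Probabilities: [54/61, 7/61] ≈ [0.8852, 0.1148]
H = -((54/61)·log₂(54/61) + (7/61)·log₂(7/61))
  = 0.5141 bits

0.5141 bits


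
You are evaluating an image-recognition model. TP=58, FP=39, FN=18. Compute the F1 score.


Precision = 58/97 = 0.5979
Recall = 58/76 = 0.7632
F1 = 2·P·R/(P+R) = 2·TP/(2·TP+FP+FN) = 116/(116+39+18) = 116/173 = 0.6705

0.6705


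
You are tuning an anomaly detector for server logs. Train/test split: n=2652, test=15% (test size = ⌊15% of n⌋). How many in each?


Test = ⌊2652·15/100⌋ = 397
Train = 2652 - 397 = 2255

Train: 2255, Test: 397


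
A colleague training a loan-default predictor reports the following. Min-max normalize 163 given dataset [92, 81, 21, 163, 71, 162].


min=21, max=163
(163-21)/(163-21) = 142/142 = 1.0

1.0


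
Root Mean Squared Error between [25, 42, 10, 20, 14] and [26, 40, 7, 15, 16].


MSE = 43/5 = 8.6
RMSE = √(43/5) = 2.9326

2.9326


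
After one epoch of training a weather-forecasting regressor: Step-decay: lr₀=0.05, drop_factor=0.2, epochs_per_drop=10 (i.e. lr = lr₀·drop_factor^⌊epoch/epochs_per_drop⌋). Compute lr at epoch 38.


n_drops = ⌊38/10⌋ = 3
lr = 0.05·0.2^3 = 0.05·0.008 = 0.0004

0.0004


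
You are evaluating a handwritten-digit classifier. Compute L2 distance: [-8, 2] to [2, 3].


d = √((-8-2)² + (2-3)²)
  = √(100 + 1)
  = √101 = 10.0499

10.0499


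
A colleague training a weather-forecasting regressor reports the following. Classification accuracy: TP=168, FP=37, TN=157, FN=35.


Accuracy = (TP+TN)/(TP+TN+FP+FN)
= (168+157)/(397)
= 325/397 = 81.86%

81.86%


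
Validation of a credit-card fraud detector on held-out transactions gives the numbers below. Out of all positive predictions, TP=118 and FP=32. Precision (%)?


Precision = TP/(TP+FP)
= 118/(118+32)
= 118/150 = 78.67%

78.67%


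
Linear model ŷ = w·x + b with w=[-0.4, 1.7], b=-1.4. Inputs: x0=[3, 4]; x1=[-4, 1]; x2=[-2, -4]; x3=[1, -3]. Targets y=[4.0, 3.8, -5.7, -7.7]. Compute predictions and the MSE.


ŷ0 = (-0.4)·(3) + (1.7)·(4) - 1.4 = 4.2
ŷ1 = (-0.4)·(-4) + (1.7)·(1) - 1.4 = 1.9
ŷ2 = (-0.4)·(-2) + (1.7)·(-4) - 1.4 = -7.4
ŷ3 = (-0.4)·(1) + (1.7)·(-3) - 1.4 = -6.9
errors² = [0.04, 3.61, 2.89, 0.64]
MSE = 7.1800/4 = 1.795

1.795


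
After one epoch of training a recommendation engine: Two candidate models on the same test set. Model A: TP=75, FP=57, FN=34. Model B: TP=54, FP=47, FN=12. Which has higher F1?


Model A: P=75/132=0.5682, R=75/109=0.6881, F1=2PR/(P+R)=2TP/(2TP+FP+FN)=150/241=0.6224
Model B: P=54/101=0.5347, R=54/66=0.8182, F1=2PR/(P+R)=2TP/(2TP+FP+FN)=108/167=0.6467
0.6224 < 0.6467 → Model B

Model B


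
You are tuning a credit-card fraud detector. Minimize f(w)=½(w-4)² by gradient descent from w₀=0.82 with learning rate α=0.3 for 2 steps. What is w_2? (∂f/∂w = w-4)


step 1: grad = 0.82-4 = -3.18; w = 0.82 - 0.3·(-3.18) = 1.774
step 2: grad = 1.774-4 = -2.226; w = 1.774 - 0.3·(-2.226) = 2.4418

2.4418


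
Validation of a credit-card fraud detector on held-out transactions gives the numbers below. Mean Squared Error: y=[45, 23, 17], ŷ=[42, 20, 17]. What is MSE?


Squared errors: (45-42)²=9, (23-20)²=9, (17-17)²=0
Sum = 18
MSE = 18/3 = 6

6


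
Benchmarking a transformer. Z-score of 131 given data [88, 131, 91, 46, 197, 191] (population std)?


μ = 124, σ = 55.2811
z = (131 - 124)/55.2811 = 0.1266

0.1266


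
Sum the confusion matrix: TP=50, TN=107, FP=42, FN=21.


Total = TP + TN + FP + FN
= 50 + 107 + 42 + 21
= 220
(Predicted positive: 92, predicted negative: 128)

220


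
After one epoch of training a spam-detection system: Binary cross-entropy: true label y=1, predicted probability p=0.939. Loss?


BCE = -[y·ln(p) + (1-y)·ln(1-p)]
= -1·ln(0.939) - 0
= -ln(0.939) = 0.0629

0.0629


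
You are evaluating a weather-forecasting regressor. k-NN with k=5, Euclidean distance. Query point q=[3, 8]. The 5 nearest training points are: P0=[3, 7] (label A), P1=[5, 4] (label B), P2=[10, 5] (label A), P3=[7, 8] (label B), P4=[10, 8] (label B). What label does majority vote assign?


d(q,P0) = 1.0  (label A)
d(q,P1) = 4.4721  (label B)
d(q,P2) = 7.6158  (label A)
d(q,P3) = 4.0  (label B)
d(q,P4) = 7.0  (label B)
Votes: A=2, B=3
Majority → B

B


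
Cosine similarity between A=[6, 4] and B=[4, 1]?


A·B = 6·4 + 4·1 = 28
‖A‖ = √52 = 7.2111, ‖B‖ = √17 = 4.1231
cos = 28/(√52·√17) = 28/√884 = 0.9417

0.9417


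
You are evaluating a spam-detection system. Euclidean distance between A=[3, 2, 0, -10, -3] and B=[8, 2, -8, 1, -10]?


d = √((3-8)² + (2-2)² + (0+ 8)² + (-10-1)² + (-3+ 10)²)
  = √(25 + 0 + 64 + 121 + 49)
  = √259 = 16.0935

16.0935


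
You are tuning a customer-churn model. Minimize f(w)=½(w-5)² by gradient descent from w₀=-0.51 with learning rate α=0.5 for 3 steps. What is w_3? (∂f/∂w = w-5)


step 1: grad = -0.51-5 = -5.51; w = -0.51 - 0.5·(-5.51) = 2.245
step 2: grad = 2.245-5 = -2.755; w = 2.245 - 0.5·(-2.755) = 3.6225
step 3: grad = 3.6225-5 = -1.3775; w = 3.6225 - 0.5·(-1.3775) = 4.31125

4.31125


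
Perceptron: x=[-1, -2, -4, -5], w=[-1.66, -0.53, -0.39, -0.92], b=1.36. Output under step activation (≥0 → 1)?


z = (-1)·(-1.66) + (-2)·(-0.53) + (-4)·(-0.39) + (-5)·(-0.92) + 1.36
  = 10.24
step(z) = 1 (z≥0)

1


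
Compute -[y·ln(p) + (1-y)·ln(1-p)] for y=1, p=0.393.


BCE = -[y·ln(p) + (1-y)·ln(1-p)]
= -1·ln(0.393) - 0
= -ln(0.393) = 0.9339

0.9339


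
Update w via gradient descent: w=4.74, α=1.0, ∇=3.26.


w_new = w - α·∇
= 4.74 - 1.0·3.26
= 4.74 - 3.26
= 1.48

1.48


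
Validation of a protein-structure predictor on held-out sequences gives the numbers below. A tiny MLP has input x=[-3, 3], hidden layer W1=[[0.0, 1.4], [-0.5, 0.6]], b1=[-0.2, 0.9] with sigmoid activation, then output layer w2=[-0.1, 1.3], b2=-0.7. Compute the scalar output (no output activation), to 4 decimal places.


z1[0] = (0.0)·(-3) + (1.4)·(3) - 0.2 = 4.0
z1[1] = (-0.5)·(-3) + (0.6)·(3) + 0.9 = 4.2
h = sigmoid(z1) = [0.982, 0.9852]
output = (-0.1)·(0.982) + (1.3)·(0.9852) - 0.7 = 0.4826

0.4826


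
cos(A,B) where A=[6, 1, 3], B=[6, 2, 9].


A·B = 6·6 + 1·2 + 3·9 = 65
‖A‖ = √46 = 6.7823, ‖B‖ = √121 = 11
cos = 65/(√46·√121) = 65/√5566 = 0.8712

0.8712


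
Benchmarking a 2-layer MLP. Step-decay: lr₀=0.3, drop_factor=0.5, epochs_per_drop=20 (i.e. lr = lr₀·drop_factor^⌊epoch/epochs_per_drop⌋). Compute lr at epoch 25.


n_drops = ⌊25/20⌋ = 1
lr = 0.3·0.5^1 = 0.3·0.5 = 0.15

0.15


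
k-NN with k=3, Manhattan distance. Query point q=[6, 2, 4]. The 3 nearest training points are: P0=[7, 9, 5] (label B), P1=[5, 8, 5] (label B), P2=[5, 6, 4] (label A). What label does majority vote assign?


d(q,P0) = 9  (label B)
d(q,P1) = 8  (label B)
d(q,P2) = 5  (label A)
Votes: A=1, B=2
Majority → B

B


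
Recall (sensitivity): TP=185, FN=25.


Recall = TP/(TP+FN)
= 185/(185+25)
= 185/210 = 88.1%

88.1%


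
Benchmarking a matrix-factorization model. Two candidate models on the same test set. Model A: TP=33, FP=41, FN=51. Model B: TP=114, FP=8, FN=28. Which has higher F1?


Model A: P=33/74=0.4459, R=33/84=0.3929, F1=2PR/(P+R)=2TP/(2TP+FP+FN)=66/158=0.4177
Model B: P=114/122=0.9344, R=114/142=0.8028, F1=2PR/(P+R)=2TP/(2TP+FP+FN)=228/264=0.8636
0.4177 < 0.8636 → Model B

Model B


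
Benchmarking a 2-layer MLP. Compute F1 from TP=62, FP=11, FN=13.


Precision = 62/73 = 0.8493
Recall = 62/75 = 0.8267
F1 = 2·P·R/(P+R) = 2·TP/(2·TP+FP+FN) = 124/(124+11+13) = 124/148 = 0.8378

0.8378


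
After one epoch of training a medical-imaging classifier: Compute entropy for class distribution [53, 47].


Probabilities: [53/100, 47/100] ≈ [0.53, 0.47]
H = -((53/100)·log₂(53/100) + (47/100)·log₂(47/100))
  = 0.9974 bits

0.9974 bits


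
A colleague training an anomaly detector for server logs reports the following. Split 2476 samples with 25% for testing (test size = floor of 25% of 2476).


Test = ⌊2476·25/100⌋ = 619
Train = 2476 - 619 = 1857

Train: 1857, Test: 619


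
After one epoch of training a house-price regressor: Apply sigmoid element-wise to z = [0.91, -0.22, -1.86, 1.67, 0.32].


σ(0.91) = 1/(1+e^-0.91) = 0.713
σ(-0.22) = 1/(1+e^0.22) = 0.4452
σ(-1.86) = 1/(1+e^1.86) = 0.1347
σ(1.67) = 1/(1+e^-1.67) = 0.8416
σ(0.32) = 1/(1+e^-0.32) = 0.5793
result = [0.713, 0.4452, 0.1347, 0.8416, 0.5793]

[0.713, 0.4452, 0.1347, 0.8416, 0.5793]


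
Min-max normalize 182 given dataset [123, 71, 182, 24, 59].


min=24, max=182
(182-24)/(182-24) = 158/158 = 1.0

1.0


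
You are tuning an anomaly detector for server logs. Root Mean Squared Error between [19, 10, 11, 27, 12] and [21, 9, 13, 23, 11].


MSE = 26/5 = 5.2
RMSE = √(26/5) = 2.2804

2.2804


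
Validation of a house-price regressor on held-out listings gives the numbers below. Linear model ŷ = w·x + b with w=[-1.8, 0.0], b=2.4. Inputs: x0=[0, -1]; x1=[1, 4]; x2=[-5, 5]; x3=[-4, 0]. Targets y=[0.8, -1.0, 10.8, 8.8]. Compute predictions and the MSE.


ŷ0 = (-1.8)·(0) + (0.0)·(-1) + 2.4 = 2.4
ŷ1 = (-1.8)·(1) + (0.0)·(4) + 2.4 = 0.6
ŷ2 = (-1.8)·(-5) + (0.0)·(5) + 2.4 = 11.4
ŷ3 = (-1.8)·(-4) + (0.0)·(0) + 2.4 = 9.6
errors² = [2.56, 2.56, 0.36, 0.64]
MSE = 6.1200/4 = 1.53

1.53


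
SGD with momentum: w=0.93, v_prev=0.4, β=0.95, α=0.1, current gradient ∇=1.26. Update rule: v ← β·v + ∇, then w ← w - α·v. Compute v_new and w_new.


v_new = 0.95·0.4 + 1.26 = 0.38 + 1.26 = 1.64
w_new = 0.93 - 0.1·1.64 = 0.93 - 0.164 = 0.766

v_new=1.64, w_new=0.766


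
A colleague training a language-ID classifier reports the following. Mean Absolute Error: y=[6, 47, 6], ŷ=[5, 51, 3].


Absolute errors: |6-5|=1, |47-51|=4, |6-3|=3
Sum = 8
MAE = 8/3 = 8/3

8/3


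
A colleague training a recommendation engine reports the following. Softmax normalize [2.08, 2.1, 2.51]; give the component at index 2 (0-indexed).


Exponentials: e^2.08=8.0045, e^2.1=8.1662, e^2.51=12.3049
Sum = 28.4756
Softmax = [0.2811, 0.2868, 0.4321]
p[2] = 12.3049/28.4756 = 0.4321

0.4321


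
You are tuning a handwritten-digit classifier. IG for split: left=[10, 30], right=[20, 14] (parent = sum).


Parent = [30, 44], H_parent = 0.974
H_left = 0.8113 (n=40), H_right = 0.9774 (n=34)
H_children = (40/74)·0.8113 + (34/74)·0.9774 = 0.8876
IG = 0.974 - 0.8876 = 0.0864

0.0864


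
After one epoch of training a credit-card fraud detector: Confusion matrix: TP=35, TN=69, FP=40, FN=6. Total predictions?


Total = TP + TN + FP + FN
= 35 + 69 + 40 + 6
= 150
(Predicted positive: 75, predicted negative: 75)

150


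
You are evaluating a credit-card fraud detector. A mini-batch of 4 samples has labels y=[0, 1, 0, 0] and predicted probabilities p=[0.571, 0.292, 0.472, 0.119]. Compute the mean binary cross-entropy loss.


L[0] = -ln(1-0.571) = -ln(0.429) = 0.8463
L[1] = -ln(0.292) = 1.231
L[2] = -ln(1-0.472) = -ln(0.528) = 0.6387
L[3] = -ln(1-0.119) = -ln(0.881) = 0.1267
mean = (0.8463 + 1.231 + 0.6387 + 0.1267)/4 = 0.7107

0.7107


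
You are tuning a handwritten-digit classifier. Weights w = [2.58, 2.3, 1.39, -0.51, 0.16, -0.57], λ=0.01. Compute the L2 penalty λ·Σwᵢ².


‖w‖₂² = (2.58)² + (2.3)² + (1.39)² + (-0.51)² + (0.16)² + (-0.57)²
     = 6.6564 + 5.29 + 1.9321 + 0.2601 + 0.0256 + 0.3249
     = 14.4891
λ·‖w‖₂² = 0.01·14.4891 = 0.144891

0.144891


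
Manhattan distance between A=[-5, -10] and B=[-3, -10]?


d = |-5+ 3| + |-10+ 10|
  = 2 + 0
  = 2

2


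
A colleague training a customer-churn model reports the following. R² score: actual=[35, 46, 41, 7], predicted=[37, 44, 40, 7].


ȳ = 32.25
SS_res = Σ(y-ŷ)² = 9
SS_tot = Σ(y-ȳ)² = 910.75
R² = 1 - SS_res/SS_tot = 1 - 0.0099 = 0.9901

0.9901


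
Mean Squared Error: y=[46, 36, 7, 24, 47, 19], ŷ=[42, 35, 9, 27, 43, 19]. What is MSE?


Squared errors: (46-42)²=16, (36-35)²=1, (7-9)²=4, (24-27)²=9, (47-43)²=16, (19-19)²=0
Sum = 46
MSE = 46/6 = 23/3

23/3


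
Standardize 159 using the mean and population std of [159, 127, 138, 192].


μ = 154, σ = 24.7689
z = (159 - 154)/24.7689 = 0.2019

0.2019


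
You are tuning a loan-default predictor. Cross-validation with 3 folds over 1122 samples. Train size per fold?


Fold size = 1122/3 = 374
Training per fold = 1122 - 374 = 748

748


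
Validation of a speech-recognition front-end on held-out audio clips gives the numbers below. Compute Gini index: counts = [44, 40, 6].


Probabilities: [44/90, 40/90, 6/90] ≈ [0.4889, 0.4444, 0.0667]
Σpᵢ² = (1936 + 1600 + 36)/90² = 3572/8100
Gini = 1 - Σpᵢ² = 1 - 3572/8100 = 0.559

0.559


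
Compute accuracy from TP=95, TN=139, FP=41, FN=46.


Accuracy = (TP+TN)/(TP+TN+FP+FN)
= (95+139)/(321)
= 234/321 = 72.9%

72.9%


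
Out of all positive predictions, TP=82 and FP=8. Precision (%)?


Precision = TP/(TP+FP)
= 82/(82+8)
= 82/90 = 91.11%

91.11%


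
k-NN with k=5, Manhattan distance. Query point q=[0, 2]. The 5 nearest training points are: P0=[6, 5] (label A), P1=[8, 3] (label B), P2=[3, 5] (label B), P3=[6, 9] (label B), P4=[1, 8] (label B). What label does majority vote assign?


d(q,P0) = 9  (label A)
d(q,P1) = 9  (label B)
d(q,P2) = 6  (label B)
d(q,P3) = 13  (label B)
d(q,P4) = 7  (label B)
Votes: A=1, B=4
Majority → B

B


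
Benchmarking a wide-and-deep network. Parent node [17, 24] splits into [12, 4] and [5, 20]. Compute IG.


Parent = [17, 24], H_parent = 0.9789
H_left = 0.8113 (n=16), H_right = 0.7219 (n=25)
H_children = (16/41)·0.8113 + (25/41)·0.7219 = 0.7568
IG = 0.9789 - 0.7568 = 0.2221

0.2221


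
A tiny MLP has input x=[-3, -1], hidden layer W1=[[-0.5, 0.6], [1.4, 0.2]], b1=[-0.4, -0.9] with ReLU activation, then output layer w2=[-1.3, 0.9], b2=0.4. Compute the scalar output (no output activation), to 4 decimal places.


z1[0] = (-0.5)·(-3) + (0.6)·(-1) - 0.4 = 0.5
z1[1] = (1.4)·(-3) + (0.2)·(-1) - 0.9 = -5.3
h = ReLU(z1) = [0.5, 0.0]
output = (-1.3)·(0.5) + (0.9)·(0.0) + 0.4 = -0.25

-0.25


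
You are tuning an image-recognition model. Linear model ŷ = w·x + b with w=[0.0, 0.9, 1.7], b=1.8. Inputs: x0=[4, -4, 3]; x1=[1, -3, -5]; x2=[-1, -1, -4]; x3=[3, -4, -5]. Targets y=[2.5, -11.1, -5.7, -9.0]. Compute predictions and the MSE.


ŷ0 = (0.0)·(4) + (0.9)·(-4) + (1.7)·(3) + 1.8 = 3.3
ŷ1 = (0.0)·(1) + (0.9)·(-3) + (1.7)·(-5) + 1.8 = -9.4
ŷ2 = (0.0)·(-1) + (0.9)·(-1) + (1.7)·(-4) + 1.8 = -5.9
ŷ3 = (0.0)·(3) + (0.9)·(-4) + (1.7)·(-5) + 1.8 = -10.3
errors² = [0.64, 2.89, 0.04, 1.69]
MSE = 5.2600/4 = 1.315

1.315


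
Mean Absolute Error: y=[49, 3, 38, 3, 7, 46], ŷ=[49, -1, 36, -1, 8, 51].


Absolute errors: |49-49|=0, |3+ 1|=4, |38-36|=2, |3+ 1|=4, |7-8|=1, |46-51|=5
Sum = 16
MAE = 16/6 = 8/3

8/3


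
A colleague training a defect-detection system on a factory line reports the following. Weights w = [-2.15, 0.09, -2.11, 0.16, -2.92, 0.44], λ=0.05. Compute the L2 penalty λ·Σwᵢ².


‖w‖₂² = (-2.15)² + (0.09)² + (-2.11)² + (0.16)² + (-2.92)² + (0.44)²
     = 4.6225 + 0.0081 + 4.4521 + 0.0256 + 8.5264 + 0.1936
     = 17.8283
λ·‖w‖₂² = 0.05·17.8283 = 0.891415

0.891415


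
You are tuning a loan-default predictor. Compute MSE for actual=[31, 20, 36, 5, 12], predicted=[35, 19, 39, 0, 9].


Squared errors: (31-35)²=16, (20-19)²=1, (36-39)²=9, (5-0)²=25, (12-9)²=9
Sum = 60
MSE = 60/5 = 12

12


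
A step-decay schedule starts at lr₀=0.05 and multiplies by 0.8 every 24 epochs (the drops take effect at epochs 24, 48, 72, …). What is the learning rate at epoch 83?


n_drops = ⌊83/24⌋ = 3
lr = 0.05·0.8^3 = 0.05·0.512 = 0.0256

0.0256


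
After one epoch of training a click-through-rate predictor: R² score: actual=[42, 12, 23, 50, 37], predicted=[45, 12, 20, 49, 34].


ȳ = 32.8
SS_res = Σ(y-ŷ)² = 28
SS_tot = Σ(y-ȳ)² = 926.8
R² = 1 - SS_res/SS_tot = 1 - 0.0302 = 0.9698

0.9698


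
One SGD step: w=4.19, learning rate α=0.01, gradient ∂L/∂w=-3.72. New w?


w_new = w - α·∇
= 4.19 - 0.01·-3.72
= 4.19 + 0.0372
= 4.2272

4.2272


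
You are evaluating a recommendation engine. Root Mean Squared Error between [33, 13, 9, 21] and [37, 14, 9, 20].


MSE = 18/4 = 4.5
RMSE = √(18/4) = 2.1213

2.1213


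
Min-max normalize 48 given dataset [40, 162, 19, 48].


min=19, max=162
(48-19)/(162-19) = 29/143 = 0.2028

0.2028


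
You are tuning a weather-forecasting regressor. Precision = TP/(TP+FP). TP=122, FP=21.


Precision = TP/(TP+FP)
= 122/(122+21)
= 122/143 = 85.31%

85.31%


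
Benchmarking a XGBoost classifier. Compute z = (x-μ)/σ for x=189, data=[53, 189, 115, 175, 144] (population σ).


μ = 135.2, σ = 48.4165
z = (189 - 135.2)/48.4165 = 1.1112

1.1112


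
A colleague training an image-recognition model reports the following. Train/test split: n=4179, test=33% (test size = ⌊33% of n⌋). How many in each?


Test = ⌊4179·33/100⌋ = 1379
Train = 4179 - 1379 = 2800

Train: 2800, Test: 1379


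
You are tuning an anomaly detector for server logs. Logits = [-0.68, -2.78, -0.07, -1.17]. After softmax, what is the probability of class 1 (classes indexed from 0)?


Exponentials: e^-0.68=0.5066, e^-2.78=0.062, e^-0.07=0.9324, e^-1.17=0.3104
Sum = 1.8114
Softmax = [0.2797, 0.0342, 0.5147, 0.1713]
p[1] = 0.062/1.8114 = 0.0342

0.0342


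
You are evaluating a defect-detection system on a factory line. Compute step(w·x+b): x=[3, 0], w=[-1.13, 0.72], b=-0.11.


z = (3)·(-1.13) + (0)·(0.72) - 0.11
  = -3.5
step(z) = 0 (z<0)

0


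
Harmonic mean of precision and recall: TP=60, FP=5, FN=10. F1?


Precision = 60/65 = 0.9231
Recall = 60/70 = 0.8571
F1 = 2·P·R/(P+R) = 2·TP/(2·TP+FP+FN) = 120/(120+5+10) = 120/135 = 0.8889

0.8889


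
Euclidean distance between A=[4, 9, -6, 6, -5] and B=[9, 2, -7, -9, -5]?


d = √((4-9)² + (9-2)² + (-6+ 7)² + (6+ 9)² + (-5+ 5)²)
  = √(25 + 49 + 1 + 225 + 0)
  = √300 = 17.3205

17.3205


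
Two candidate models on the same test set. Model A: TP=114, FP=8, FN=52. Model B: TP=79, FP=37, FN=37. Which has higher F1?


Model A: P=114/122=0.9344, R=114/166=0.6867, F1=2PR/(P+R)=2TP/(2TP+FP+FN)=228/288=0.7917
Model B: P=79/116=0.681, R=79/116=0.681, F1=2PR/(P+R)=2TP/(2TP+FP+FN)=158/232=0.681
0.7917 > 0.681 → Model A

Model A


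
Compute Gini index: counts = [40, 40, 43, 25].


Probabilities: [40/148, 40/148, 43/148, 25/148] ≈ [0.2703, 0.2703, 0.2905, 0.1689]
Σpᵢ² = (1600 + 1600 + 1849 + 625)/148² = 5674/21904
Gini = 1 - Σpᵢ² = 1 - 5674/21904 = 0.741

0.741


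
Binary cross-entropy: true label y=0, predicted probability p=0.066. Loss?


BCE = -[y·ln(p) + (1-y)·ln(1-p)]
= -0 - 1·ln(1-0.066)
= -ln(0.934) = 0.0683

0.0683


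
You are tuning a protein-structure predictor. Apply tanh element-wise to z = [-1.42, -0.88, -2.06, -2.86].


tanh(-1.42) = -0.8896
tanh(-0.88) = -0.7064
tanh(-2.06) = -0.968
tanh(-2.86) = -0.9935
result = [-0.8896, -0.7064, -0.968, -0.9935]

[-0.8896, -0.7064, -0.968, -0.9935]
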